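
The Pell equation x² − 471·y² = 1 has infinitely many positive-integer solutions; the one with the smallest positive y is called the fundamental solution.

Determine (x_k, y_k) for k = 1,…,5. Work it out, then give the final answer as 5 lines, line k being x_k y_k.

d=471: √d = [21; 1,2,2,1,3,…,2,1,42] (ℓ=14, even), read p_13/q_13
step 0: (21, 1)  from 21·(1,0) + (0,1)
…
step 12: (5506953, 253747)  from 2·(2331742,107441) + (843469,38865)
step 13: (7838695, 361188)  from 1·(5506953,253747) + (2331742,107441)
(x₁, y₁) = (7838695, 361188);  7838695² − 471·361188² = 1 ✓
k=2:  x_2 = 7838695·7838695+471·361188·361188 = 122890278606049,  y_2 = 7838695·361188+361188·7838695 = 5662485139320
k=3:  x_3 = 7838695·122890278606049+471·361188·5662485139320 = 1926598824915678693415,  y_3 = 7838695·5662485139320+361188·122890278606049 = 88772987898323613612
k=4:  x_4 = 7838695·1926598824915678693415+471·361188·88772987898323613612 = 30204041151744689101078780801,  y_4 = 7838695·88772987898323613612+361188·1926598824915678693415 = 1391728752747293974319493360
k=5:  x_5 = 7838695·30204041151744689101078780801+471·361188·1391728752747293974319493360 = 473520532711948744867536551663095975,  y_5 = 7838695·1391728752747293974319493360+361188·30204041151744689101078780801 = 21818674431032810307068783683516788

7838695 361188
122890278606049 5662485139320
1926598824915678693415 88772987898323613612
30204041151744689101078780801 1391728752747293974319493360
473520532711948744867536551663095975 21818674431032810307068783683516788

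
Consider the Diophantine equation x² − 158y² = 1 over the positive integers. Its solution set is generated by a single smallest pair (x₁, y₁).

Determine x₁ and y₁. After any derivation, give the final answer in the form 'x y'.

7743 616

√158 = [12; 1,1,3,12,3,1,1,24, …], period ℓ=8 (even) → k=7
a_0=12:  p_0=12·1+0=12,  q_0=12·0+1=1
a_1=1:  p_1=1·12+1=13,  q_1=1·1+0=1
…
a_3=3:  p_3=3·25+13=88,  q_3=3·2+1=7
a_4=12:  p_4=12·88+25=1081,  q_4=12·7+2=86
a_5=3:  p_5=3·1081+88=3331,  q_5=3·86+7=265
a_6=1:  p_6=1·3331+1081=4412,  q_6=1·265+86=351
a_7=1:  p_7=1·4412+3331=7743,  q_7=1·351+265=616
(x₁, y₁) = (7743, 616);  7743² − 158·616² = 1 ✓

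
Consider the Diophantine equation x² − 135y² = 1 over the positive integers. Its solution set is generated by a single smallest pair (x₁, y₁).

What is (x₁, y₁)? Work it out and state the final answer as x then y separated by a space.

244 21

d=135: √d = [11; 1,1,1,1,1,1,1,22] (ℓ=8, even), read p_7/q_7
i=0: a=11 ⇒ p=11, q=1
…
i=3: a=1 ⇒ p=35, q=3
…
i=5: a=1 ⇒ p=93, q=8
i=6: a=1 ⇒ p=151, q=13
i=7: a=1 ⇒ p=244, q=21
(x₁, y₁) = (244, 21);  244² − 135·21² = 1 ✓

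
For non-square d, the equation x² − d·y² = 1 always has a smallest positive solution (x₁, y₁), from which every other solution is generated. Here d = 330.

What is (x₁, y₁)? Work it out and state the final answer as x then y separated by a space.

109 6

d=330: √d = [18; 6,36] (ℓ=2, even), read p_1/q_1
i=0: a=18 ⇒ p=18, q=1
i=1: a=6 ⇒ p=109, q=6
fundamental: x₁=109, y₁=6  (since 11881 − 330·36 = 1)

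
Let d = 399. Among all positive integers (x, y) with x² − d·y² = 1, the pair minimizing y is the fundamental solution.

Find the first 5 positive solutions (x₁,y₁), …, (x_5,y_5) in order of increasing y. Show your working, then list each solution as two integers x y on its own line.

20 1
799 40
31940 1599
1276801 63920
51040100 2555201

√399 = [19; 1,38, …], period ℓ=2 (even) → k=1
a_0=19:  p_0=19·1+0=19,  q_0=19·0+1=1
a_1=1:  p_1=1·19+1=20,  q_1=1·1+0=1
→ (20, 1).  Check: 20²=400, 399·1²=399, difference 1.
(20+1√399)^2 = 799 + 40√399
(20+1√399)^3 = 31940 + 1599√399
(20+1√399)^4 = 1276801 + 63920√399
(20+1√399)^5 = 51040100 + 2555201√399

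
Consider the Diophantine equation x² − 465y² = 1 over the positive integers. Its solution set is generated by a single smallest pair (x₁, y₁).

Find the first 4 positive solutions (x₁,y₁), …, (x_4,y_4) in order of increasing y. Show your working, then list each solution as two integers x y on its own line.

15871 736
503777281 23362112
15990898437631 741560158368
507583097703505921 23538602523554944

[21; 1,1,3,2,2,2,3,1,1,42] for √465; ℓ=10 ⇒ convergent index 9
k=0  a_k=21  p_k/q_k = 21/1
…
k=3  a_k=3  p_k/q_k = 151/7
…
k=8  a_k=1  p_k/q_k = 8949/415
k=9  a_k=1  p_k/q_k = 15871/736
fundamental: x₁=15871, y₁=736  (since 251888641 − 465·541696 = 1)
k=2:  x_2 = 15871·15871+465·736·736 = 503777281,  y_2 = 15871·736+736·15871 = 23362112
k=3:  x_3 = 15871·503777281+465·736·23362112 = 15990898437631,  y_3 = 15871·23362112+736·503777281 = 741560158368
k=4:  x_4 = 15871·15990898437631+465·736·741560158368 = 507583097703505921,  y_4 = 15871·741560158368+736·15990898437631 = 23538602523554944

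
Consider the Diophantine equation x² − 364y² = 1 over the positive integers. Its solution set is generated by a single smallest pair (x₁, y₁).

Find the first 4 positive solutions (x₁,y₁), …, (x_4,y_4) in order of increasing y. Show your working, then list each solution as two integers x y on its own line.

4954951 259710
49103078824801 2573700648420
486606699052048124551 25505121203178395130
4822224700149240710505379201 252753251621617410554928840

√364 → a₀=19, period (12,1,2,3,1,8,1,3,2,1,12,38); ℓ=12 even so k=11
step 0: (19, 1)  from 19·(1,0) + (0,1)
step 1: (229, 12)  from 12·(19,1) + (1,0)
step 2: (248, 13)  from 1·(229,12) + (19,1)
…
step 4: (2423, 127)  from 3·(725,38) + (248,13)
…
step 6: (27607, 1447)  from 8·(3148,165) + (2423,127)
step 7: (30755, 1612)  from 1·(27607,1447) + (3148,165)
step 8: (119872, 6283)  from 3·(30755,1612) + (27607,1447)
step 9: (270499, 14178)  from 2·(119872,6283) + (30755,1612)
step 10: (390371, 20461)  from 1·(270499,14178) + (119872,6283)
step 11: (4954951, 259710)  from 12·(390371,20461) + (270499,14178)
→ (4954951, 259710).  Check: 4954951²=24551539412401, 364·259710²=24551539412400, difference 1.
(4954951+259710√364)^2 = 49103078824801 + 2573700648420√364
(4954951+259710√364)^3 = 486606699052048124551 + 25505121203178395130√364
(4954951+259710√364)^4 = 4822224700149240710505379201 + 252753251621617410554928840√364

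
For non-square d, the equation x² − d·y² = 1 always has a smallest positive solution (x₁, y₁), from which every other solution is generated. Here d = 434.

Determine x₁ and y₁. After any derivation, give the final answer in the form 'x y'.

125 6

√434 → a₀=20, period (1,4,1,40); ℓ=4 even so k=3
a_0=20:  p_0=20·1+0=20,  q_0=20·0+1=1
a_1=1:  p_1=1·20+1=21,  q_1=1·1+0=1
a_2=4:  p_2=4·21+20=104,  q_2=4·1+1=5
a_3=1:  p_3=1·104+21=125,  q_3=1·5+1=6
→ (125, 6).  Check: 125²=15625, 434·6²=15624, difference 1.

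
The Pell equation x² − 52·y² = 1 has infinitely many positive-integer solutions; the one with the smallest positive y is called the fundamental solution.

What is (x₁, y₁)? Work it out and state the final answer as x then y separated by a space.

649 90

[7; 4,1,2,1,4,14] for √52; ℓ=6 ⇒ convergent index 5
a_0=7:  p_0=7·1+0=7,  q_0=7·0+1=1
…
a_3=2:  p_3=2·36+29=101,  q_3=2·5+4=14
a_4=1:  p_4=1·101+36=137,  q_4=1·14+5=19
a_5=4:  p_5=4·137+101=649,  q_5=4·19+14=90
(x₁, y₁) = (649, 90);  649² − 52·90² = 1 ✓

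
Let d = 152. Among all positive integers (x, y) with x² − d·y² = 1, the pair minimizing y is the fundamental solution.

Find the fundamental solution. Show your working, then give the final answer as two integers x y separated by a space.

√152 → a₀=12, period (3,24); ℓ=2 even so k=1
step 0: (12, 1)  from 12·(1,0) + (0,1)
step 1: (37, 3)  from 3·(12,1) + (1,0)
→ (37, 3).  Check: 37²=1369, 152·3²=1368, difference 1.

37 3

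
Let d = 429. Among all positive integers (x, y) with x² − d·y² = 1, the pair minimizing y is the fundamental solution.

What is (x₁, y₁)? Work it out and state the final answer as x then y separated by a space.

[20; 1,2,2,9,1,12,1,9,2,2,1,40] for √429; ℓ=12 ⇒ convergent index 11
a_0=20:  p_0=20·1+0=20,  q_0=20·0+1=1
…
a_4=9:  p_4=9·145+62=1367,  q_4=9·7+3=66
…
a_8=9:  p_8=9·21023+19511=208718,  q_8=9·1015+942=10077
a_9=2:  p_9=2·208718+21023=438459,  q_9=2·10077+1015=21169
a_10=2:  p_10=2·438459+208718=1085636,  q_10=2·21169+10077=52415
a_11=1:  p_11=1·1085636+438459=1524095,  q_11=1·52415+21169=73584
fundamental: x₁=1524095, y₁=73584  (since 2322865569025 − 429·5414605056 = 1)

1524095 73584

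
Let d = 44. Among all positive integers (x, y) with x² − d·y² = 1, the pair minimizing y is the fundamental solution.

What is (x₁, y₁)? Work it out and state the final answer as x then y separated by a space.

199 30

[6; 1,1,1,2,1,1,1,12] for √44; ℓ=8 ⇒ convergent index 7
step 0: (6, 1)  from 6·(1,0) + (0,1)
step 1: (7, 1)  from 1·(6,1) + (1,0)
…
step 5: (73, 11)  from 1·(53,8) + (20,3)
step 6: (126, 19)  from 1·(73,11) + (53,8)
step 7: (199, 30)  from 1·(126,19) + (73,11)
→ (199, 30).  Check: 199²=39601, 44·30²=39600, difference 1.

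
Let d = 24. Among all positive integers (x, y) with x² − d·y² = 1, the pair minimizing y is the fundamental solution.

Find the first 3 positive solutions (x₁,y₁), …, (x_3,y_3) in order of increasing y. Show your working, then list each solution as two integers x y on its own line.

√24 = [4; 1,8, …], period ℓ=2 (even) → k=1
i=0: a=4 ⇒ p=4, q=1
i=1: a=1 ⇒ p=5, q=1
(x₁, y₁) = (5, 1);  5² − 24·1² = 1 ✓
n=2: (5,1)∘(5,1) = (5·5+24·1·1, 5·1+1·5) = (49,10)
n=3: (49,10)∘(5,1) = (5·49+24·1·10, 5·10+1·49) = (485,99)

5 1
49 10
485 99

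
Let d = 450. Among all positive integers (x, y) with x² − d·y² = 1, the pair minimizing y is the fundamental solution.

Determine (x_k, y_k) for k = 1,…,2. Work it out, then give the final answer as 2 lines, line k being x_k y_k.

d=450: √d = [21; 4,1,2,4,2,1,4,42] (ℓ=8, even), read p_7/q_7
k=0  a_k=21  p_k/q_k = 21/1
k=1  a_k=4  p_k/q_k = 85/4
…
k=6  a_k=1  p_k/q_k = 4179/197
k=7  a_k=4  p_k/q_k = 19601/924
(x₁, y₁) = (19601, 924);  19601² − 450·924² = 1 ✓
n=2: (19601,924)∘(19601,924) = (19601·19601+450·924·924, 19601·924+924·19601) = (768398401,36222648)

19601 924
768398401 36222648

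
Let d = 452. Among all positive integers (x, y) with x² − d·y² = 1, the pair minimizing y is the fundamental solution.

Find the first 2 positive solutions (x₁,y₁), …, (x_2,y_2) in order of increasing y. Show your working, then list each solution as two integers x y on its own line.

1204353 56648
2900932297217 136448377488

[21; 3,1,5,3,10,3,5,1,3,42] for √452; ℓ=10 ⇒ convergent index 9
i=0: a=21 ⇒ p=21, q=1
…
i=2: a=1 ⇒ p=85, q=4
i=3: a=5 ⇒ p=489, q=23
…
i=7: a=5 ⇒ p=263904, q=12413
i=8: a=1 ⇒ p=313483, q=14745
i=9: a=3 ⇒ p=1204353, q=56648
(x₁, y₁) = (1204353, 56648);  1204353² − 452·56648² = 1 ✓
(x_2, y_2) = (1204353·1204353 + 452·56648·56648, 1204353·56648 + 56648·1204353) = (2900932297217, 136448377488)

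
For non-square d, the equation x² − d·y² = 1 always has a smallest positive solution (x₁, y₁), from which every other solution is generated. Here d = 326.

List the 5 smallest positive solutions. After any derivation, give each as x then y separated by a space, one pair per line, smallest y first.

325 18
211249 11700
137311525 7604982
89252280001 4943226600
58013844689125 3213089685018

√326 = [18; 18,36, …], period ℓ=2 (even) → k=1
k=0  a_k=18  p_k/q_k = 18/1
k=1  a_k=18  p_k/q_k = 325/18
→ (325, 18).  Check: 325²=105625, 326·18²=105624, difference 1.
(325+18√326)^2 = 211249 + 11700√326
(325+18√326)^3 = 137311525 + 7604982√326
(325+18√326)^4 = 89252280001 + 4943226600√326
(325+18√326)^5 = 58013844689125 + 3213089685018√326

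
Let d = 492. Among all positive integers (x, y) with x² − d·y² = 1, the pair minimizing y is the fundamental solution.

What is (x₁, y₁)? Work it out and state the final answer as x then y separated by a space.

[22; 5,1,1,10,1,1,5,44] for √492; ℓ=8 ⇒ convergent index 7
a_0=22:  p_0=22·1+0=22,  q_0=22·0+1=1
a_1=5:  p_1=5·22+1=111,  q_1=5·1+0=5
a_2=1:  p_2=1·111+22=133,  q_2=1·5+1=6
a_3=1:  p_3=1·133+111=244,  q_3=1·6+5=11
a_4=10:  p_4=10·244+133=2573,  q_4=10·11+6=116
a_5=1:  p_5=1·2573+244=2817,  q_5=1·116+11=127
a_6=1:  p_6=1·2817+2573=5390,  q_6=1·127+116=243
a_7=5:  p_7=5·5390+2817=29767,  q_7=5·243+127=1342
→ (29767, 1342).  Check: 29767²=886074289, 492·1342²=886074288, difference 1.

29767 1342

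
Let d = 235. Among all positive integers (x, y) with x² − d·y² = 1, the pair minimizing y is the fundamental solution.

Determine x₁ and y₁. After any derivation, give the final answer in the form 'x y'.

√235 → a₀=15, period (3,30); ℓ=2 even so k=1
step 0: (15, 1)  from 15·(1,0) + (0,1)
step 1: (46, 3)  from 3·(15,1) + (1,0)
→ (46, 3).  Check: 46²=2116, 235·3²=2115, difference 1.

46 3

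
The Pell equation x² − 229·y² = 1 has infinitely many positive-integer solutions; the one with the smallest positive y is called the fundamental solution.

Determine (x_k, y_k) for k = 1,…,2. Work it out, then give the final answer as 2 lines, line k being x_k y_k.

√229 = [15; 7,1,1,7,30, …], period ℓ=5 (odd) → k=9
i=0: a=15 ⇒ p=15, q=1
i=1: a=7 ⇒ p=106, q=7
i=2: a=1 ⇒ p=121, q=8
i=3: a=1 ⇒ p=227, q=15
i=4: a=7 ⇒ p=1710, q=113
i=5: a=30 ⇒ p=51527, q=3405
…
i=7: a=1 ⇒ p=413926, q=27353
i=8: a=1 ⇒ p=776325, q=51301
i=9: a=7 ⇒ p=5848201, q=386460
→ (5848201, 386460).  Check: 5848201²=34201454936401, 229·386460²=34201454936400, difference 1.
k=2:  x_2 = 5848201·5848201+229·386460·386460 = 68402909872801,  y_2 = 5848201·386460+386460·5848201 = 4520191516920

5848201 386460
68402909872801 4520191516920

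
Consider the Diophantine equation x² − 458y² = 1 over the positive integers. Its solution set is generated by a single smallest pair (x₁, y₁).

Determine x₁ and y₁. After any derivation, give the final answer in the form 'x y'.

22899 1070

√458 → a₀=21, period (2,2,42); ℓ=3 odd so k=5
i=0: a=21 ⇒ p=21, q=1
…
i=4: a=2 ⇒ p=9181, q=429
i=5: a=2 ⇒ p=22899, q=1070
→ (22899, 1070).  Check: 22899²=524364201, 458·1070²=524364200, difference 1.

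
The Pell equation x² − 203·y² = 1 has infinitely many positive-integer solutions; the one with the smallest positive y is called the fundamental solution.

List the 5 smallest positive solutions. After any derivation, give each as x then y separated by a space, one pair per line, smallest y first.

d=203: √d = [14; 4,28] (ℓ=2, even), read p_1/q_1
a_0=14:  p_0=14·1+0=14,  q_0=14·0+1=1
a_1=4:  p_1=4·14+1=57,  q_1=4·1+0=4
(x₁, y₁) = (57, 4);  57² − 203·4² = 1 ✓
(57+4√203)^2 = 6497 + 456√203
(57+4√203)^3 = 740601 + 51980√203
(57+4√203)^4 = 84422017 + 5925264√203
(57+4√203)^5 = 9623369337 + 675428116√203

57 4
6497 456
740601 51980
84422017 5925264
9623369337 675428116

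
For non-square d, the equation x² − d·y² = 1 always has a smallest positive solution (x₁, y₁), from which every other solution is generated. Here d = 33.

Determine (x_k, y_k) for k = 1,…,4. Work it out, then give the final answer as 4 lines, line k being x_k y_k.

23 4
1057 184
48599 8460
2234497 388976

√33 → a₀=5, period (1,2,1,10); ℓ=4 even so k=3
a_0=5:  p_0=5·1+0=5,  q_0=5·0+1=1
a_1=1:  p_1=1·5+1=6,  q_1=1·1+0=1
a_2=2:  p_2=2·6+5=17,  q_2=2·1+1=3
a_3=1:  p_3=1·17+6=23,  q_3=1·3+1=4
(x₁, y₁) = (23, 4);  23² − 33·4² = 1 ✓
n=2: (23,4)∘(23,4) = (23·23+33·4·4, 23·4+4·23) = (1057,184)
n=3: (1057,184)∘(23,4) = (23·1057+33·4·184, 23·184+4·1057) = (48599,8460)
n=4: (48599,8460)∘(23,4) = (23·48599+33·4·8460, 23·8460+4·48599) = (2234497,388976)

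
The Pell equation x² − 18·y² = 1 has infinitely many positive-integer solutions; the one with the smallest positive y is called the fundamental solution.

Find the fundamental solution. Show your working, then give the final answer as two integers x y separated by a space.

√18 → a₀=4, period (4,8); ℓ=2 even so k=1
k=0  a_k=4  p_k/q_k = 4/1
k=1  a_k=4  p_k/q_k = 17/4
fundamental: x₁=17, y₁=4  (since 289 − 18·16 = 1)

17 4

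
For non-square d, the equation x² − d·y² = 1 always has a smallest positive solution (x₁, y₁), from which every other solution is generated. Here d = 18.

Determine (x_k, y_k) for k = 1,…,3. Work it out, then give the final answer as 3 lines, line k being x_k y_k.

17 4
577 136
19601 4620

[4; 4,8] for √18; ℓ=2 ⇒ convergent index 1
i=0: a=4 ⇒ p=4, q=1
i=1: a=4 ⇒ p=17, q=4
fundamental: x₁=17, y₁=4  (since 289 − 18·16 = 1)
(17+4√18)^2 = 577 + 136√18
(17+4√18)^3 = 19601 + 4620√18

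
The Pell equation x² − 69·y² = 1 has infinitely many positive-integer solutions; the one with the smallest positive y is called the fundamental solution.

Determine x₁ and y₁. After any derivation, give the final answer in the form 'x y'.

d=69: √d = [8; 3,3,1,4,1,3,3,16] (ℓ=8, even), read p_7/q_7
k=0  a_k=8  p_k/q_k = 8/1
…
k=2  a_k=3  p_k/q_k = 83/10
…
k=4  a_k=4  p_k/q_k = 515/62
k=5  a_k=1  p_k/q_k = 623/75
k=6  a_k=3  p_k/q_k = 2384/287
k=7  a_k=3  p_k/q_k = 7775/936
fundamental: x₁=7775, y₁=936  (since 60450625 − 69·876096 = 1)

7775 936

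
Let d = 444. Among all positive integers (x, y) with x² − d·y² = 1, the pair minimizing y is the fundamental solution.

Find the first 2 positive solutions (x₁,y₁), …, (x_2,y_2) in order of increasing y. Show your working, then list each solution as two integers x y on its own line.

295 14
174049 8260

d=444: √d = [21; 14,42] (ℓ=2, even), read p_1/q_1
a_0=21:  p_0=21·1+0=21,  q_0=21·0+1=1
a_1=14:  p_1=14·21+1=295,  q_1=14·1+0=14
fundamental: x₁=295, y₁=14  (since 87025 − 444·196 = 1)
(x_2, y_2) = (295·295 + 444·14·14, 295·14 + 14·295) = (174049, 8260)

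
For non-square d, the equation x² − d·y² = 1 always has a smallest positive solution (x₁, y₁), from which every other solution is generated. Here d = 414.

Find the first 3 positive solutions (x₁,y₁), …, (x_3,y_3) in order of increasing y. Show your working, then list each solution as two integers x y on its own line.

√414 = [20; 2,1,7,2,7,1,2,40, …], period ℓ=8 (even) → k=7
a_0=20:  p_0=20·1+0=20,  q_0=20·0+1=1
…
a_6=1:  p_6=1·7447+997=8444,  q_6=1·366+49=415
a_7=2:  p_7=2·8444+7447=24335,  q_7=2·415+366=1196
(x₁, y₁) = (24335, 1196);  24335² − 414·1196² = 1 ✓
n=2: (24335,1196)∘(24335,1196) = (24335·24335+414·1196·1196, 24335·1196+1196·24335) = (1184384449,58209320)
n=3: (1184384449,58209320)∘(24335,1196) = (24335·1184384449+414·1196·58209320, 24335·58209320+1196·1184384449) = (57643991108495,2833047603204)

24335 1196
1184384449 58209320
57643991108495 2833047603204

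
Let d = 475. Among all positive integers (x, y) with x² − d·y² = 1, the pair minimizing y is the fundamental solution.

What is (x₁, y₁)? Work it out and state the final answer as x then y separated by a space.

√475 = [21; 1,3,1,6,2,6,1,3,1,42, …], period ℓ=10 (even) → k=9
step 0: (21, 1)  from 21·(1,0) + (0,1)
…
step 2: (87, 4)  from 3·(22,1) + (21,1)
step 3: (109, 5)  from 1·(87,4) + (22,1)
…
step 7: (11878, 545)  from 1·(10287,472) + (1591,73)
step 8: (45921, 2107)  from 3·(11878,545) + (10287,472)
step 9: (57799, 2652)  from 1·(45921,2107) + (11878,545)
→ (57799, 2652).  Check: 57799²=3340724401, 475·2652²=3340724400, difference 1.

57799 2652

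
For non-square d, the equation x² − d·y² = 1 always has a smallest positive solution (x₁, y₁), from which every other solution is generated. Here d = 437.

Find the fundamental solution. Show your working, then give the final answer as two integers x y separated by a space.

√437 → a₀=20, period (1,9,2,9,1,40); ℓ=6 even so k=5
k=0  a_k=20  p_k/q_k = 20/1
…
k=3  a_k=2  p_k/q_k = 439/21
k=4  a_k=9  p_k/q_k = 4160/199
k=5  a_k=1  p_k/q_k = 4599/220
fundamental: x₁=4599, y₁=220  (since 21150801 − 437·48400 = 1)

4599 220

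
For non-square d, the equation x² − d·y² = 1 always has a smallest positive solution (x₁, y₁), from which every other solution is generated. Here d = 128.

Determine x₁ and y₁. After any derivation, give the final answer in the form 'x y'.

√128 → a₀=11, period (3,5,3,22); ℓ=4 even so k=3
i=0: a=11 ⇒ p=11, q=1
i=1: a=3 ⇒ p=34, q=3
i=2: a=5 ⇒ p=181, q=16
i=3: a=3 ⇒ p=577, q=51
(x₁, y₁) = (577, 51);  577² − 128·51² = 1 ✓

577 51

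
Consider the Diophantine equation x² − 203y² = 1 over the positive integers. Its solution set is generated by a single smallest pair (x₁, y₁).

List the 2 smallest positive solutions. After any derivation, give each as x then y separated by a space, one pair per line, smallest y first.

√203 → a₀=14, period (4,28); ℓ=2 even so k=1
i=0: a=14 ⇒ p=14, q=1
i=1: a=4 ⇒ p=57, q=4
(x₁, y₁) = (57, 4);  57² − 203·4² = 1 ✓
n=2: (57,4)∘(57,4) = (57·57+203·4·4, 57·4+4·57) = (6497,456)

57 4
6497 456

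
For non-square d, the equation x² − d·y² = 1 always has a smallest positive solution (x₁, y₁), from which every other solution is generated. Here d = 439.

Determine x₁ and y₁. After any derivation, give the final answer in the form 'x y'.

440 21

d=439: √d = [20; 1,19,1,40] (ℓ=4, even), read p_3/q_3
i=0: a=20 ⇒ p=20, q=1
i=1: a=1 ⇒ p=21, q=1
i=2: a=19 ⇒ p=419, q=20
i=3: a=1 ⇒ p=440, q=21
(x₁, y₁) = (440, 21);  440² − 439·21² = 1 ✓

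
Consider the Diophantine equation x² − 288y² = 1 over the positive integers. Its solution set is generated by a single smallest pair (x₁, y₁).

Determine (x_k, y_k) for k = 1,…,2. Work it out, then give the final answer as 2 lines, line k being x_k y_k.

√288 = [16; 1,32, …], period ℓ=2 (even) → k=1
step 0: (16, 1)  from 16·(1,0) + (0,1)
step 1: (17, 1)  from 1·(16,1) + (1,0)
→ (17, 1).  Check: 17²=289, 288·1²=288, difference 1.
(17+1√288)^2 = 577 + 34√288

17 1
577 34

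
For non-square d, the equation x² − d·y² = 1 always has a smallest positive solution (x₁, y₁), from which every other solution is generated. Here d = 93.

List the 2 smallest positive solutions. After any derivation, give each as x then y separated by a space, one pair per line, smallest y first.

12151 1260
295293601 30620520

√93 = [9; 1,1,1,4,6,4,1,1,1,18, …], period ℓ=10 (even) → k=9
a_0=9:  p_0=9·1+0=9,  q_0=9·0+1=1
…
a_3=1:  p_3=1·19+10=29,  q_3=1·2+1=3
…
a_6=4:  p_6=4·839+135=3491,  q_6=4·87+14=362
…
a_8=1:  p_8=1·4330+3491=7821,  q_8=1·449+362=811
a_9=1:  p_9=1·7821+4330=12151,  q_9=1·811+449=1260
→ (12151, 1260).  Check: 12151²=147646801, 93·1260²=147646800, difference 1.
(x_2, y_2) = (12151·12151 + 93·1260·1260, 12151·1260 + 1260·12151) = (295293601, 30620520)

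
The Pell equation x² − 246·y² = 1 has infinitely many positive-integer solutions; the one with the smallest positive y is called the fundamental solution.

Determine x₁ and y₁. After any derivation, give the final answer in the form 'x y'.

d=246: √d = [15; 1,2,5,1,14,1,5,2,1,30] (ℓ=10, even), read p_9/q_9
a_0=15:  p_0=15·1+0=15,  q_0=15·0+1=1
…
a_2=2:  p_2=2·16+15=47,  q_2=2·1+1=3
…
a_4=1:  p_4=1·251+47=298,  q_4=1·16+3=19
a_5=14:  p_5=14·298+251=4423,  q_5=14·19+16=282
…
a_7=5:  p_7=5·4721+4423=28028,  q_7=5·301+282=1787
a_8=2:  p_8=2·28028+4721=60777,  q_8=2·1787+301=3875
a_9=1:  p_9=1·60777+28028=88805,  q_9=1·3875+1787=5662
→ (88805, 5662).  Check: 88805²=7886328025, 246·5662²=7886328024, difference 1.

88805 5662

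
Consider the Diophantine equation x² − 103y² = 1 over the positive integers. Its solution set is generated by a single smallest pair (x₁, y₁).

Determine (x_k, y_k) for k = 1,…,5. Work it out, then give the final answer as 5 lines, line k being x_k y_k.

227528 22419
103537981567 10201900464
47115579739725224 4642436017523565
21440227253936863550977 2112568364380001494176
9756504053220377800313664488 961336909616663523916230291

√103 → a₀=10, period (6,1,2,1,1,9,1,1,2,1,6,20); ℓ=12 even so k=11
step 0: (10, 1)  from 10·(1,0) + (0,1)
…
step 2: (71, 7)  from 1·(61,6) + (10,1)
…
step 6: (4567, 450)  from 9·(477,47) + (274,27)
…
step 10: (33877, 3338)  from 1·(24266,2391) + (9611,947)
step 11: (227528, 22419)  from 6·(33877,3338) + (24266,2391)
→ (227528, 22419).  Check: 227528²=51768990784, 103·22419²=51768990783, difference 1.
k=2:  x_2 = 227528·227528+103·22419·22419 = 103537981567,  y_2 = 227528·22419+22419·227528 = 10201900464
k=3:  x_3 = 227528·103537981567+103·22419·10201900464 = 47115579739725224,  y_3 = 227528·10201900464+22419·103537981567 = 4642436017523565
k=4:  x_4 = 227528·47115579739725224+103·22419·4642436017523565 = 21440227253936863550977,  y_4 = 227528·4642436017523565+22419·47115579739725224 = 2112568364380001494176
k=5:  x_5 = 227528·21440227253936863550977+103·22419·2112568364380001494176 = 9756504053220377800313664488,  y_5 = 227528·2112568364380001494176+22419·21440227253936863550977 = 961336909616663523916230291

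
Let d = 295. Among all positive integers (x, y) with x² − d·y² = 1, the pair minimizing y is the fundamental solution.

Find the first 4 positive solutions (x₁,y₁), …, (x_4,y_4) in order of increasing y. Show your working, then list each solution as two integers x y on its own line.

2024999 117900
8201241900001 477494764200
33215013292518224999 1933852840020353700
134520737404664024967600001 7832100134376274949528400

d=295: √d = [17; 5,1,2,3,2,6,2,3,2,1,5,34] (ℓ=12, even), read p_11/q_11
k=0  a_k=17  p_k/q_k = 17/1
k=1  a_k=5  p_k/q_k = 86/5
k=2  a_k=1  p_k/q_k = 103/6
k=3  a_k=2  p_k/q_k = 292/17
k=4  a_k=3  p_k/q_k = 979/57
…
k=6  a_k=6  p_k/q_k = 14479/843
k=7  a_k=2  p_k/q_k = 31208/1817
k=8  a_k=3  p_k/q_k = 108103/6294
k=9  a_k=2  p_k/q_k = 247414/14405
k=10  a_k=1  p_k/q_k = 355517/20699
k=11  a_k=5  p_k/q_k = 2024999/117900
→ (2024999, 117900).  Check: 2024999²=4100620950001, 295·117900²=4100620950000, difference 1.
(2024999+117900√295)^2 = 8201241900001 + 477494764200√295
(2024999+117900√295)^3 = 33215013292518224999 + 1933852840020353700√295
(2024999+117900√295)^4 = 134520737404664024967600001 + 7832100134376274949528400√295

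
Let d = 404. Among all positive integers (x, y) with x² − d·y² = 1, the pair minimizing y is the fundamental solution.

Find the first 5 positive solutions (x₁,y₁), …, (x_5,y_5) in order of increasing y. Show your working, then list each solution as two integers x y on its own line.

201 10
80801 4020
32481801 1616030
13057603201 649640040
5249124005001 261153680050

√404 = [20; 10,40, …], period ℓ=2 (even) → k=1
step 0: (20, 1)  from 20·(1,0) + (0,1)
step 1: (201, 10)  from 10·(20,1) + (1,0)
→ (201, 10).  Check: 201²=40401, 404·10²=40400, difference 1.
(x_2, y_2) = (201·201 + 404·10·10, 201·10 + 10·201) = (80801, 4020)
(x_3, y_3) = (201·80801 + 404·10·4020, 201·4020 + 10·80801) = (32481801, 1616030)
(x_4, y_4) = (201·32481801 + 404·10·1616030, 201·1616030 + 10·32481801) = (13057603201, 649640040)
(x_5, y_5) = (201·13057603201 + 404·10·649640040, 201·649640040 + 10·13057603201) = (5249124005001, 261153680050)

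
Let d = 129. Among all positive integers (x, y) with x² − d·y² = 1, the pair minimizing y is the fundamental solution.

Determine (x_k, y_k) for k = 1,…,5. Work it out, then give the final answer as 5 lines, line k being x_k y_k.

√129 → a₀=11, period (2,1,3,1,6,1,3,1,2,22); ℓ=10 even so k=9
i=0: a=11 ⇒ p=11, q=1
i=1: a=2 ⇒ p=23, q=2
i=2: a=1 ⇒ p=34, q=3
i=3: a=3 ⇒ p=125, q=11
i=4: a=1 ⇒ p=159, q=14
i=5: a=6 ⇒ p=1079, q=95
i=6: a=1 ⇒ p=1238, q=109
i=7: a=3 ⇒ p=4793, q=422
i=8: a=1 ⇒ p=6031, q=531
i=9: a=2 ⇒ p=16855, q=1484
fundamental: x₁=16855, y₁=1484  (since 284091025 − 129·2202256 = 1)
k=2:  x_2 = 16855·16855+129·1484·1484 = 568182049,  y_2 = 16855·1484+1484·16855 = 50025640
k=3:  x_3 = 16855·568182049+129·1484·50025640 = 19153416854935,  y_3 = 16855·50025640+1484·568182049 = 1686364322916
k=4:  x_4 = 16855·19153416854935+129·1484·1686364322916 = 645661681611676801,  y_4 = 16855·1686364322916+1484·19153416854935 = 56847341275472720
k=5:  x_5 = 16855·645661681611676801+129·1484·56847341275472720 = 21765255267976208106775,  y_5 = 16855·56847341275472720+1484·645661681611676801 = 1916323872709821068284

16855 1484
568182049 50025640
19153416854935 1686364322916
645661681611676801 56847341275472720
21765255267976208106775 1916323872709821068284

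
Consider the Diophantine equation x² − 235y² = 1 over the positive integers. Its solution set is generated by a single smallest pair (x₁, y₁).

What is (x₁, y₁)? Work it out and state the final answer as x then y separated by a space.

46 3

√235 → a₀=15, period (3,30); ℓ=2 even so k=1
i=0: a=15 ⇒ p=15, q=1
i=1: a=3 ⇒ p=46, q=3
fundamental: x₁=46, y₁=3  (since 2116 − 235·9 = 1)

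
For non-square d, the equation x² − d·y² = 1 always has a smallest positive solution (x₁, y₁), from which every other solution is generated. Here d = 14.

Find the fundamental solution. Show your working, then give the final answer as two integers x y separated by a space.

15 4

d=14: √d = [3; 1,2,1,6] (ℓ=4, even), read p_3/q_3
k=0  a_k=3  p_k/q_k = 3/1
…
k=2  a_k=2  p_k/q_k = 11/3
k=3  a_k=1  p_k/q_k = 15/4
fundamental: x₁=15, y₁=4  (since 225 − 14·16 = 1)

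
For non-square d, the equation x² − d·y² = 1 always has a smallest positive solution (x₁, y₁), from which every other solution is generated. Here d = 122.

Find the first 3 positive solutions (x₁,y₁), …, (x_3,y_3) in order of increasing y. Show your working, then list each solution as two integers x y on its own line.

243 22
118097 10692
57394899 5196290

[11; 22] for √122; ℓ=1 ⇒ convergent index 1
k=0  a_k=11  p_k/q_k = 11/1
k=1  a_k=22  p_k/q_k = 243/22
(x₁, y₁) = (243, 22);  243² − 122·22² = 1 ✓
k=2:  x_2 = 243·243+122·22·22 = 118097,  y_2 = 243·22+22·243 = 10692
k=3:  x_3 = 243·118097+122·22·10692 = 57394899,  y_3 = 243·10692+22·118097 = 5196290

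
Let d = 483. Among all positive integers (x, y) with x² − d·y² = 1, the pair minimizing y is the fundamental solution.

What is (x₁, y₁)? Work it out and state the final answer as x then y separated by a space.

22 1

√483 → a₀=21, period (1,42); ℓ=2 even so k=1
i=0: a=21 ⇒ p=21, q=1
i=1: a=1 ⇒ p=22, q=1
(x₁, y₁) = (22, 1);  22² − 483·1² = 1 ✓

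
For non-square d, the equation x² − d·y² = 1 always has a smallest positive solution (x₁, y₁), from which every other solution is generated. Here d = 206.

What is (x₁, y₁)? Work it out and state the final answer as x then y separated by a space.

59535 4148

√206 → a₀=14, period (2,1,5,14,5,1,2,28); ℓ=8 even so k=7
a_0=14:  p_0=14·1+0=14,  q_0=14·0+1=1
a_1=2:  p_1=2·14+1=29,  q_1=2·1+0=2
a_2=1:  p_2=1·29+14=43,  q_2=1·2+1=3
a_3=5:  p_3=5·43+29=244,  q_3=5·3+2=17
a_4=14:  p_4=14·244+43=3459,  q_4=14·17+3=241
a_5=5:  p_5=5·3459+244=17539,  q_5=5·241+17=1222
a_6=1:  p_6=1·17539+3459=20998,  q_6=1·1222+241=1463
a_7=2:  p_7=2·20998+17539=59535,  q_7=2·1463+1222=4148
fundamental: x₁=59535, y₁=4148  (since 3544416225 − 206·17205904 = 1)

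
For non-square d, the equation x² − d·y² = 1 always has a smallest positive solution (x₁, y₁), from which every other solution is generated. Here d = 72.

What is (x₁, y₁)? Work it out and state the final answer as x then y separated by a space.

17 2

[8; 2,16] for √72; ℓ=2 ⇒ convergent index 1
a_0=8:  p_0=8·1+0=8,  q_0=8·0+1=1
a_1=2:  p_1=2·8+1=17,  q_1=2·1+0=2
(x₁, y₁) = (17, 2);  17² − 72·2² = 1 ✓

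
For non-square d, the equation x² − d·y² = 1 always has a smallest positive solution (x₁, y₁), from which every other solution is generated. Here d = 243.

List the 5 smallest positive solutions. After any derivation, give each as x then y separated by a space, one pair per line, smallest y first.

√243 → a₀=15, period (1,1,2,3,15,3,2,1,1,30); ℓ=10 even so k=9
i=0: a=15 ⇒ p=15, q=1
i=1: a=1 ⇒ p=16, q=1
i=2: a=1 ⇒ p=31, q=2
i=3: a=2 ⇒ p=78, q=5
…
i=7: a=2 ⇒ p=28901, q=1854
i=8: a=1 ⇒ p=41325, q=2651
i=9: a=1 ⇒ p=70226, q=4505
→ (70226, 4505).  Check: 70226²=4931691076, 243·4505²=4931691075, difference 1.
n=2: (70226,4505)∘(70226,4505) = (70226·70226+243·4505·4505, 70226·4505+4505·70226) = (9863382151,632736260)
n=3: (9863382151,632736260)∘(70226,4505) = (70226·9863382151+243·4505·632736260, 70226·632736260+4505·9863382151) = (1385331749802026,88869073185015)
n=4: (1385331749802026,88869073185015)∘(70226,4505) = (70226·1385331749802026+243·4505·88869073185015, 70226·88869073185015+4505·1385331749802026) = (194572614913330773601,12481839066348990520)
n=5: (194572614913330773601,12481839066348990520)∘(70226,4505) = (70226·194572614913330773601+243·4505·12481839066348990520, 70226·12481839066348990520+4505·194572614913330773601) = (27328112908421802064005626,1753099260457979343330025)

70226 4505
9863382151 632736260
1385331749802026 88869073185015
194572614913330773601 12481839066348990520
27328112908421802064005626 1753099260457979343330025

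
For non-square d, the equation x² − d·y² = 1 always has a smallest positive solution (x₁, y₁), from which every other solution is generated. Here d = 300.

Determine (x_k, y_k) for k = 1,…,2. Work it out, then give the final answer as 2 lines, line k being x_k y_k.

1351 78
3650401 210756

[17; 3,8,3,34] for √300; ℓ=4 ⇒ convergent index 3
i=0: a=17 ⇒ p=17, q=1
…
i=2: a=8 ⇒ p=433, q=25
i=3: a=3 ⇒ p=1351, q=78
fundamental: x₁=1351, y₁=78  (since 1825201 − 300·6084 = 1)
(1351+78√300)^2 = 3650401 + 210756√300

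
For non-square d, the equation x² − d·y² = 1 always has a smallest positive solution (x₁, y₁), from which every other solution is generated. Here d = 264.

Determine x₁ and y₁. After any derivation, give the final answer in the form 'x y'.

d=264: √d = [16; 4,32] (ℓ=2, even), read p_1/q_1
i=0: a=16 ⇒ p=16, q=1
i=1: a=4 ⇒ p=65, q=4
fundamental: x₁=65, y₁=4  (since 4225 − 264·16 = 1)

65 4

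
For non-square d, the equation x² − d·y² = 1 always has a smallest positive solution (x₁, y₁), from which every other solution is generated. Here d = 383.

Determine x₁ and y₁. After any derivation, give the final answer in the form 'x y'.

18768 959

d=383: √d = [19; 1,1,3,19,3,1,1,38] (ℓ=8, even), read p_7/q_7
i=0: a=19 ⇒ p=19, q=1
…
i=2: a=1 ⇒ p=39, q=2
…
i=6: a=1 ⇒ p=10705, q=547
i=7: a=1 ⇒ p=18768, q=959
fundamental: x₁=18768, y₁=959  (since 352237824 − 383·919681 = 1)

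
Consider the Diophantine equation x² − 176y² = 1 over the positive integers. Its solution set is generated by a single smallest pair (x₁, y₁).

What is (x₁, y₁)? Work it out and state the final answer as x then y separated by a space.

[13; 3,1,3,26] for √176; ℓ=4 ⇒ convergent index 3
step 0: (13, 1)  from 13·(1,0) + (0,1)
…
step 2: (53, 4)  from 1·(40,3) + (13,1)
step 3: (199, 15)  from 3·(53,4) + (40,3)
(x₁, y₁) = (199, 15);  199² − 176·15² = 1 ✓

199 15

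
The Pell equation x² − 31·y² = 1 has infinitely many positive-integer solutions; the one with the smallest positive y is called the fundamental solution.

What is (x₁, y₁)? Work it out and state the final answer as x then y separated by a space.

1520 273

√31 → a₀=5, period (1,1,3,5,3,1,1,10); ℓ=8 even so k=7
a_0=5:  p_0=5·1+0=5,  q_0=5·0+1=1
a_1=1:  p_1=1·5+1=6,  q_1=1·1+0=1
a_2=1:  p_2=1·6+5=11,  q_2=1·1+1=2
a_3=3:  p_3=3·11+6=39,  q_3=3·2+1=7
a_4=5:  p_4=5·39+11=206,  q_4=5·7+2=37
a_5=3:  p_5=3·206+39=657,  q_5=3·37+7=118
a_6=1:  p_6=1·657+206=863,  q_6=1·118+37=155
a_7=1:  p_7=1·863+657=1520,  q_7=1·155+118=273
→ (1520, 273).  Check: 1520²=2310400, 31·273²=2310399, difference 1.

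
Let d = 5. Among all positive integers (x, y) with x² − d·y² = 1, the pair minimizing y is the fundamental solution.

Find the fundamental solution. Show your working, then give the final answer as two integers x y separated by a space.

9 4

√5 → a₀=2, period (4); ℓ=1 odd so k=1
step 0: (2, 1)  from 2·(1,0) + (0,1)
step 1: (9, 4)  from 4·(2,1) + (1,0)
→ (9, 4).  Check: 9²=81, 5·4²=80, difference 1.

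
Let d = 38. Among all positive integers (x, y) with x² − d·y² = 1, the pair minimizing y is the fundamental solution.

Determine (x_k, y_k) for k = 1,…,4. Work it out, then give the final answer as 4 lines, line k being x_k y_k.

37 6
2737 444
202501 32850
14982337 2430456

√38 = [6; 6,12, …], period ℓ=2 (even) → k=1
i=0: a=6 ⇒ p=6, q=1
i=1: a=6 ⇒ p=37, q=6
→ (37, 6).  Check: 37²=1369, 38·6²=1368, difference 1.
(x_2, y_2) = (37·37 + 38·6·6, 37·6 + 6·37) = (2737, 444)
(x_3, y_3) = (37·2737 + 38·6·444, 37·444 + 6·2737) = (202501, 32850)
(x_4, y_4) = (37·202501 + 38·6·32850, 37·32850 + 6·202501) = (14982337, 2430456)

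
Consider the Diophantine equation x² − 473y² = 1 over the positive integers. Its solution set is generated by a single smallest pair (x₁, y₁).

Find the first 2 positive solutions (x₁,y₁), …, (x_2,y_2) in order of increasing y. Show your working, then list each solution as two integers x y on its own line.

√473 = [21; 1,2,1,42, …], period ℓ=4 (even) → k=3
k=0  a_k=21  p_k/q_k = 21/1
k=1  a_k=1  p_k/q_k = 22/1
k=2  a_k=2  p_k/q_k = 65/3
k=3  a_k=1  p_k/q_k = 87/4
(x₁, y₁) = (87, 4);  87² − 473·4² = 1 ✓
(x_2, y_2) = (87·87 + 473·4·4, 87·4 + 4·87) = (15137, 696)

87 4
15137 696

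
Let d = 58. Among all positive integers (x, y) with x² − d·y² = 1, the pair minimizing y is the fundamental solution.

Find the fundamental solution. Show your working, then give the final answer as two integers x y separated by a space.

19603 2574

[7; 1,1,1,1,1,1,14] for √58; ℓ=7 ⇒ convergent index 13
i=0: a=7 ⇒ p=7, q=1
i=1: a=1 ⇒ p=8, q=1
i=2: a=1 ⇒ p=15, q=2
…
i=6: a=1 ⇒ p=99, q=13
i=7: a=14 ⇒ p=1447, q=190
i=8: a=1 ⇒ p=1546, q=203
…
i=10: a=1 ⇒ p=4539, q=596
i=11: a=1 ⇒ p=7532, q=989
i=12: a=1 ⇒ p=12071, q=1585
i=13: a=1 ⇒ p=19603, q=2574
(x₁, y₁) = (19603, 2574);  19603² − 58·2574² = 1 ✓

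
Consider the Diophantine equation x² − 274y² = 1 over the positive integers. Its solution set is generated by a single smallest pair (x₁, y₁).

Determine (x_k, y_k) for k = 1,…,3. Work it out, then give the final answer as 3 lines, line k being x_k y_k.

√274 → a₀=16, period (1,1,4,4,1,1,32); ℓ=7 odd so k=13
step 0: (16, 1)  from 16·(1,0) + (0,1)
step 1: (17, 1)  from 1·(16,1) + (1,0)
step 2: (33, 2)  from 1·(17,1) + (16,1)
step 3: (149, 9)  from 4·(33,2) + (17,1)
…
step 5: (778, 47)  from 1·(629,38) + (149,9)
step 6: (1407, 85)  from 1·(778,47) + (629,38)
step 7: (45802, 2767)  from 32·(1407,85) + (778,47)
step 8: (47209, 2852)  from 1·(45802,2767) + (1407,85)
…
step 10: (419253, 25328)  from 4·(93011,5619) + (47209,2852)
…
step 12: (2189276, 132259)  from 1·(1770023,106931) + (419253,25328)
step 13: (3959299, 239190)  from 1·(2189276,132259) + (1770023,106931)
(x₁, y₁) = (3959299, 239190);  3959299² − 274·239190² = 1 ✓
(x_2, y_2) = (3959299·3959299 + 274·239190·239190, 3959299·239190 + 239190·3959299) = (31352097142801, 1894049455620)
(x_3, y_3) = (3959299·31352097142801 + 274·239190·1894049455620, 3959299·1894049455620 + 239190·31352097142801) = (248264653730785753699, 14998216231173381570)

3959299 239190
31352097142801 1894049455620
248264653730785753699 14998216231173381570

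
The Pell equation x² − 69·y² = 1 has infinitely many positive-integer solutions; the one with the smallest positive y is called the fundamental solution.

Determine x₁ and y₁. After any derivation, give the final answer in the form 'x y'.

7775 936

√69 → a₀=8, period (3,3,1,4,1,3,3,16); ℓ=8 even so k=7
k=0  a_k=8  p_k/q_k = 8/1
k=1  a_k=3  p_k/q_k = 25/3
k=2  a_k=3  p_k/q_k = 83/10
k=3  a_k=1  p_k/q_k = 108/13
k=4  a_k=4  p_k/q_k = 515/62
k=5  a_k=1  p_k/q_k = 623/75
k=6  a_k=3  p_k/q_k = 2384/287
k=7  a_k=3  p_k/q_k = 7775/936
→ (7775, 936).  Check: 7775²=60450625, 69·936²=60450624, difference 1.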